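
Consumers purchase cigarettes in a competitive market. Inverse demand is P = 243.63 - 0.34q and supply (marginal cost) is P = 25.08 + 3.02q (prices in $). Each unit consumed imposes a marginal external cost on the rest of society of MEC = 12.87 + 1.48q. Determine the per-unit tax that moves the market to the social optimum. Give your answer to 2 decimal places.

tax = $75.76 per unit

Social marginal benefit = demand − MEC = 230.76 - 1.82q.
Set SMB = MC: 230.76 - 1.82q = 25.08 + 3.02q → q* = 42.4959.
The Pigouvian tax equals MEC at q*: 12.87 + 1.48×42.4959 = 75.7639.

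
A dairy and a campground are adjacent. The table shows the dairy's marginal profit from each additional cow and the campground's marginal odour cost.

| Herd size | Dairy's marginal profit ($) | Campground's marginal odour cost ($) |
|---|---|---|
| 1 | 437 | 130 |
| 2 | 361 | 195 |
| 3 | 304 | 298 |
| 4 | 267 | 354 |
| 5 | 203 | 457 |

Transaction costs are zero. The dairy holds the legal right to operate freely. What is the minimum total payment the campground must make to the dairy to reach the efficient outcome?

Left alone the dairy would choose level 5 (marginal profit stays positive).
Efficient level: k* = 3 (marginal profit ≥ marginal odour cost through 3).
The campground must at least cover the dairy's forgone profit from cutting 5→3: 267 + 203 = 470.

$470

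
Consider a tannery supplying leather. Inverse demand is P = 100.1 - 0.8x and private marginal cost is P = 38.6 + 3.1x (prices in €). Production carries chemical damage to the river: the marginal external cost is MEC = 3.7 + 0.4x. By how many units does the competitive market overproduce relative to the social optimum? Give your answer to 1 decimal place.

2.3 units

Market equilibrium (private): 38.6 + 3.1x = 100.1 - 0.8x → x_m = 15.7692.
Social marginal cost = private MC + MEC = 42.3 + 3.5x.
Set SMC = demand: 42.3 + 3.5x = 100.1 - 0.8x → x* = 13.4419.
Gap = |15.7692 − 13.4419| = 2.3273.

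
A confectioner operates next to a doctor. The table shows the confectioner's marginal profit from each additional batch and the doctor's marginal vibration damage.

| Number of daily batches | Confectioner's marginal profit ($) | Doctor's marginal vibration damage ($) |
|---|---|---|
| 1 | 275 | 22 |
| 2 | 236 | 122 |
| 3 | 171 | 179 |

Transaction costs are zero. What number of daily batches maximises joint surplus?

2

Bargaining reaches the level where marginal profit last exceeds marginal vibration damage.
That holds through level 2 (236 ≥ 122) but not at 3 (171 < 179).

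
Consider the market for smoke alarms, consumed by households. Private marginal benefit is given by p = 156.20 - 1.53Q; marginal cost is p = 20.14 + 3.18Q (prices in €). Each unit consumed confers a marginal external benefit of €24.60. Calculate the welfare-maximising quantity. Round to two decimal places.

Social marginal benefit = demand + MEB = 180.80 - 1.53Q.
Set SMB = MC: 180.80 - 1.53Q = 20.14 + 3.18Q → Q* = 34.1104.

Q* = 34.11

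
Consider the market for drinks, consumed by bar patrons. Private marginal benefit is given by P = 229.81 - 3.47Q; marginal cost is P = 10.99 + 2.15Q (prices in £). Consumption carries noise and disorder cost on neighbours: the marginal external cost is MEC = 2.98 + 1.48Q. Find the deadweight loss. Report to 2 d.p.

DWL = £258.66

Market equilibrium (private): 10.99 + 2.15Q = 229.81 - 3.47Q → Q_m = 38.9359.
Social marginal benefit = demand − MEC = 226.83 - 4.95Q.
Set SMB = MC: 226.83 - 4.95Q = 10.99 + 2.15Q → Q* = 30.4000.
Between Q* and Q_m the wedge MC − SMB runs linearly from 0 to MEC(Q_m), so the loss is a triangle.
DWL = ½ × 8.5359 × 60.6052 = 258.6600.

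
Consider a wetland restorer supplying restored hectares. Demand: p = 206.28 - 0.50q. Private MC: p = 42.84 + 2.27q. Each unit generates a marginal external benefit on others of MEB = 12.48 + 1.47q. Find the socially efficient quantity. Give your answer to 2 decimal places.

q* = 135.32

Social marginal cost = private MC − MEB = 30.36 + 0.80q.
Set SMC = demand: 30.36 + 0.80q = 206.28 - 0.50q → q* = 135.3231.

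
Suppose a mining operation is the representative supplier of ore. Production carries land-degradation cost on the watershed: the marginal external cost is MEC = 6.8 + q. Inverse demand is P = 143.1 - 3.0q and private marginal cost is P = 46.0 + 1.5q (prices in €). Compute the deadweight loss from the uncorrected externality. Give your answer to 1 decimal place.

DWL = €73.2

Market equilibrium (private): 46.0 + 1.5q = 143.1 - 3.0q → q_m = 21.5778.
Social marginal cost = private MC + MEC = 52.8 + 2.5q.
Set SMC = demand: 52.8 + 2.5q = 143.1 - 3.0q → q* = 16.4182.
Height of the DWL triangle at q_m is SMC(q_m) − demand(q_m) = MEC(q_m) = 28.3778.
DWL = ½ × 5.1596 × 28.3778 = 73.2090.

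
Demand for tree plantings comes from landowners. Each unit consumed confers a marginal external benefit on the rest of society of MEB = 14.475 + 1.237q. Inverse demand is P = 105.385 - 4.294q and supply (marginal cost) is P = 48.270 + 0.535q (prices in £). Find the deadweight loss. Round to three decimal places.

DWL = £117.920

Market equilibrium (private): 48.270 + 0.535q = 105.385 - 4.294q → q_m = 11.8275.
Social marginal benefit = demand + MEB = 119.860 - 3.057q.
Set SMB = MC: 119.860 - 3.057q = 48.270 + 0.535q → q* = 19.9304.
Height of the DWL triangle at q_m is SMB(q_m) − MC(q_m) = MEB(q_m) = 29.1056.
DWL = ½ × 8.1029 × 29.1056 = 117.9199.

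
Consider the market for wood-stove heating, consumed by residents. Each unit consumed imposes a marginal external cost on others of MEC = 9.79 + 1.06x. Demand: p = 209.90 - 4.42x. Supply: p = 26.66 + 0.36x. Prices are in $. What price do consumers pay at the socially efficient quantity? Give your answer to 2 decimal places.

Social marginal benefit = demand − MEC = 200.11 - 5.48x.
Set SMB = MC: 200.11 - 5.48x = 26.66 + 0.36x → x* = 29.7003.
Consumer price on the demand curve at x*: 209.90 − 4.42×29.7003 = 78.6247.

P = $78.62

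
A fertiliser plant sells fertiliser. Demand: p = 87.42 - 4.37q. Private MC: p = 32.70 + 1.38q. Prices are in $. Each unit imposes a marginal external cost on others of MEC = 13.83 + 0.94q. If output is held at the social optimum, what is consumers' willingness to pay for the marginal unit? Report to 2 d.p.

Social marginal cost = private MC + MEC = 46.53 + 2.32q.
Set SMC = demand: 46.53 + 2.32q = 87.42 - 4.37q → q* = 6.1121.
Consumer price on the demand curve at q*: 87.42 − 4.37×6.1121 = 60.7101.

P = $60.71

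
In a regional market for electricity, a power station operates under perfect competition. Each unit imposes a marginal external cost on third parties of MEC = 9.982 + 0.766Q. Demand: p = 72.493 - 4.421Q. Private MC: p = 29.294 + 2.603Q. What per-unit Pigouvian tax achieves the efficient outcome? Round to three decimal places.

tax = 13.248 per unit

Social marginal cost = private MC + MEC = 39.276 + 3.369Q.
Set SMC = demand: 39.276 + 3.369Q = 72.493 - 4.421Q → Q* = 4.2641.
The Pigouvian tax equals MEC at Q*: 9.982 + 0.766×4.2641 = 13.2483.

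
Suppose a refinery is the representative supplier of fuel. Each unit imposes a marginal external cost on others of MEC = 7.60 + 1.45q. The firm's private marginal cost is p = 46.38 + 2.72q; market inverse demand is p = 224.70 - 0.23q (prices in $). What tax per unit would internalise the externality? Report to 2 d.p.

tax = $63.86 per unit

Social marginal cost = private MC + MEC = 53.98 + 4.17q.
Set SMC = demand: 53.98 + 4.17q = 224.70 - 0.23q → q* = 38.8000.
The Pigouvian tax equals MEC at q*: 7.60 + 1.45×38.8000 = 63.8600.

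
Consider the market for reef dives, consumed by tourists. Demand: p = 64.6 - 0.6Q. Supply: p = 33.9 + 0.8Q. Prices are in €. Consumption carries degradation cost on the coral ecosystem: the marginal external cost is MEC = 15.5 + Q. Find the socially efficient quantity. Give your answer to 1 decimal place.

Social marginal benefit = demand − MEC = 49.1 - 1.6Q.
Set SMB = MC: 49.1 - 1.6Q = 33.9 + 0.8Q → Q* = 6.3333.

Q* = 6.3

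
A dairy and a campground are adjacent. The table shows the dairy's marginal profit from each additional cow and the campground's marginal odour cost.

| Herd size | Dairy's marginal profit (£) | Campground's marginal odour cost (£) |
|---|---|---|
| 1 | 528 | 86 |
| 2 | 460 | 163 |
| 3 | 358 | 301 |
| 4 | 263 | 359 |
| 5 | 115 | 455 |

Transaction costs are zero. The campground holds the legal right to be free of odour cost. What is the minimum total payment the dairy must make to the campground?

£550

Efficient level: marginal profit ≥ marginal odour cost through level 3, so k* = 3.
With the campground holding the right, the dairy must at least compensate total damage at k*: 86 + 163 + 301 = 550.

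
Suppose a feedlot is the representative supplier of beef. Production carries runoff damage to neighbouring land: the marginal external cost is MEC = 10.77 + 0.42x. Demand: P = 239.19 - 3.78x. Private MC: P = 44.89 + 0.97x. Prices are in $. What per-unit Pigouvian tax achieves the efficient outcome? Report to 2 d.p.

Social marginal cost = private MC + MEC = 55.66 + 1.39x.
Set SMC = demand: 55.66 + 1.39x = 239.19 - 3.78x → x* = 35.4990.
The Pigouvian tax equals MEC at x*: 10.77 + 0.42×35.4990 = 25.6796.

tax = $25.68 per unit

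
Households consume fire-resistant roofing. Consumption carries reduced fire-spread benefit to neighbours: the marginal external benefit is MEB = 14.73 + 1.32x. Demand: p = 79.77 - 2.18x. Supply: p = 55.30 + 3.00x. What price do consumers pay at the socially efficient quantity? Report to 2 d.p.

Social marginal benefit = demand + MEB = 94.50 - 0.86x.
Set SMB = MC: 94.50 - 0.86x = 55.30 + 3.00x → x* = 10.1554.
Consumer price on the demand curve at x*: 79.77 − 2.18×10.1554 = 57.6312.

P = 57.63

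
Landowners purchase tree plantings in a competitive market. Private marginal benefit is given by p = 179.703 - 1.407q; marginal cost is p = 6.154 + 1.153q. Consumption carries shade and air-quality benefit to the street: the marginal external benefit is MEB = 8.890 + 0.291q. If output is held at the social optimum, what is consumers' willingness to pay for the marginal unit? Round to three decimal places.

Social marginal benefit = demand + MEB = 188.593 - 1.116q.
Set SMB = MC: 188.593 - 1.116q = 6.154 + 1.153q → q* = 80.4050.
Consumer price on the demand curve at q*: 179.703 − 1.407×80.4050 = 66.5732.

P = 66.573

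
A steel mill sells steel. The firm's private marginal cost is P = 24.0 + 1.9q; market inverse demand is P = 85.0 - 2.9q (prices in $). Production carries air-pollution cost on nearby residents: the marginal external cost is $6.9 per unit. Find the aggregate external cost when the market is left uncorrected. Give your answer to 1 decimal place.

$87.7

Market equilibrium (private): 24.0 + 1.9q = 85.0 - 2.9q → q_m = 12.7083.
Total external cost = MEC × q_m = 6.9 × 12.7083 = 87.6873.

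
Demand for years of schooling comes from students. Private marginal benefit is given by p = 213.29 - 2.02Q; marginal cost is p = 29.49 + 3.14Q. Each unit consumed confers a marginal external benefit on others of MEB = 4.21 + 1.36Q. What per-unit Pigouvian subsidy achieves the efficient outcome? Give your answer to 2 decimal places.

Social marginal benefit = demand + MEB = 217.50 - 0.66Q.
Set SMB = MC: 217.50 - 0.66Q = 29.49 + 3.14Q → Q* = 49.4763.
The Pigouvian subsidy equals MEB at Q*: 4.21 + 1.36×49.4763 = 71.4978.

subsidy = 71.50 per unit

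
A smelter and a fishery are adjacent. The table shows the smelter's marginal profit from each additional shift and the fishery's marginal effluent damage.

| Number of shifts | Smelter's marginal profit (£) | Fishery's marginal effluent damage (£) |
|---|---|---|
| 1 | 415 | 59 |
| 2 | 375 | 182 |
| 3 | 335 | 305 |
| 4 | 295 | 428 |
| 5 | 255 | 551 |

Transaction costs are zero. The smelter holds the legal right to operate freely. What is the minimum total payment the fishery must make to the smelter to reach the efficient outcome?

£550

Left alone the smelter would choose level 5 (marginal profit stays positive).
Efficient level: k* = 3 (marginal profit ≥ marginal effluent damage through 3).
The fishery must at least cover the smelter's forgone profit from cutting 5→3: 295 + 255 = 550.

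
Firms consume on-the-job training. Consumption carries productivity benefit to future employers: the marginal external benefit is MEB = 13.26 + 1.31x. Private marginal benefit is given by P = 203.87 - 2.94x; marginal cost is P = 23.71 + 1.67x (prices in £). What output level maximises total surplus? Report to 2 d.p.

x* = 58.61

Social marginal benefit = demand + MEB = 217.13 - 1.63x.
Set SMB = MC: 217.13 - 1.63x = 23.71 + 1.67x → x* = 58.6121.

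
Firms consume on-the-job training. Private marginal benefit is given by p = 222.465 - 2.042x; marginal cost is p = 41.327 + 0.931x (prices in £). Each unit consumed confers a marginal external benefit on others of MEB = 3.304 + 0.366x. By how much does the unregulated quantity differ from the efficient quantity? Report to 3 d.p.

9.821 units

Market equilibrium (private): 41.327 + 0.931x = 222.465 - 2.042x → x_m = 60.9277.
Social marginal benefit = demand + MEB = 225.769 - 1.676x.
Set SMB = MC: 225.769 - 1.676x = 41.327 + 0.931x → x* = 70.7488.
Gap = |60.9277 − 70.7488| = 9.8211.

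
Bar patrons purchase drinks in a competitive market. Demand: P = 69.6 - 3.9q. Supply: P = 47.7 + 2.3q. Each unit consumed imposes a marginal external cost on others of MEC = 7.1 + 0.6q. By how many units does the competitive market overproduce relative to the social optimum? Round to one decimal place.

1.4 units

Market equilibrium (private): 47.7 + 2.3q = 69.6 - 3.9q → q_m = 3.5323.
Social marginal benefit = demand − MEC = 62.5 - 4.5q.
Set SMB = MC: 62.5 - 4.5q = 47.7 + 2.3q → q* = 2.1765.
Gap = |3.5323 − 2.1765| = 1.3558.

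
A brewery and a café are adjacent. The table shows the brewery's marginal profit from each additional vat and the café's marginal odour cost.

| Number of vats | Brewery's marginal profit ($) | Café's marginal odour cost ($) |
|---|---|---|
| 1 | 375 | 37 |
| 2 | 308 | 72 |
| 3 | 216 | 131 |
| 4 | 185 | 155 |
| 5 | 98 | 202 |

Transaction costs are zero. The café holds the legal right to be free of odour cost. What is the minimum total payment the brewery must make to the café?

Efficient level: marginal profit ≥ marginal odour cost through level 4, so k* = 4.
With the café holding the right, the brewery must at least compensate total damage at k*: 37 + 72 + 131 + 155 = 395.

$395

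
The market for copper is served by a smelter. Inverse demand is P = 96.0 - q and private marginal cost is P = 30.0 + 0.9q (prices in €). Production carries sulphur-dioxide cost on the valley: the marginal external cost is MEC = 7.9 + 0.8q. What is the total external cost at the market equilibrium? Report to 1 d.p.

Market equilibrium (private): 30.0 + 0.9q = 96.0 - q → q_m = 34.7368.
Total external cost = ∫₀^{q_m} (7.9 + 0.8q) dq = 7.9×34.7368 + ½×0.8×34.7368² = 757.0788.

€757.1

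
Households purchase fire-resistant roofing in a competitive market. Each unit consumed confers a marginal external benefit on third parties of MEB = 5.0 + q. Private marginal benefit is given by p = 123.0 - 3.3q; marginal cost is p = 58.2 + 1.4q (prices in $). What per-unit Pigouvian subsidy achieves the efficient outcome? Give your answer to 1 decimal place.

Social marginal benefit = demand + MEB = 128.0 - 2.3q.
Set SMB = MC: 128.0 - 2.3q = 58.2 + 1.4q → q* = 18.8649.
The Pigouvian subsidy equals MEB at q*: 5.0 + 1.0×18.8649 = 23.8649.

subsidy = $23.9 per unit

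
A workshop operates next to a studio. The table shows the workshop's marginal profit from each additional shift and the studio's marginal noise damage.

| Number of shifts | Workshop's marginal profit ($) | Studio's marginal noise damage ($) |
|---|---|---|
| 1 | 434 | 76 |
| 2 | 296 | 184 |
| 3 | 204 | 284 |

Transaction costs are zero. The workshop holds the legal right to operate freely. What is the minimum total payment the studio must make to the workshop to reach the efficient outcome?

$204

Left alone the workshop would choose level 3 (marginal profit stays positive).
Efficient level: k* = 2 (marginal profit ≥ marginal noise damage through 2).
The studio must at least cover the workshop's forgone profit from cutting 3→2: 204 = 204.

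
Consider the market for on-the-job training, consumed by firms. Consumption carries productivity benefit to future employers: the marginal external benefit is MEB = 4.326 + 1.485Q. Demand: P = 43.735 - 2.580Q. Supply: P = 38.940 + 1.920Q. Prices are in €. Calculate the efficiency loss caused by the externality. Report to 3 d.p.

Market equilibrium (private): 38.940 + 1.920Q = 43.735 - 2.580Q → Q_m = 1.0656.
Social marginal benefit = demand + MEB = 48.061 - 1.095Q.
Set SMB = MC: 48.061 - 1.095Q = 38.940 + 1.920Q → Q* = 3.0252.
The welfare-loss triangle has base |Q_m − Q*| and height MEB(Q_m) (the vertical gap between SMB and MC is zero at Q* and MEB at Q_m).
DWL = ½ × 1.9596 × 5.9084 = 5.7891.

DWL = €5.789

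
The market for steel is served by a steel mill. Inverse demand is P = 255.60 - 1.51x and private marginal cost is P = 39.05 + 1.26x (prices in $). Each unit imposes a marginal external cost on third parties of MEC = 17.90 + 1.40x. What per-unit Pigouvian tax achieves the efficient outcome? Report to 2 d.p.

tax = $84.59 per unit

Social marginal cost = private MC + MEC = 56.95 + 2.66x.
Set SMC = demand: 56.95 + 2.66x = 255.60 - 1.51x → x* = 47.6379.
The Pigouvian tax equals MEC at x*: 17.90 + 1.40×47.6379 = 84.5931.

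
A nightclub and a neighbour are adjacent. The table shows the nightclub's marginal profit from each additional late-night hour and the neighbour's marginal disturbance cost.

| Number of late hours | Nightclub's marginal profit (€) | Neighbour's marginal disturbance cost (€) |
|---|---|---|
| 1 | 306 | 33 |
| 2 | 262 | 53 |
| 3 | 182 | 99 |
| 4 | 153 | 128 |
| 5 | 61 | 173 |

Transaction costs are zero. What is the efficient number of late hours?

Bargaining reaches the level where marginal profit last exceeds marginal disturbance cost.
That holds through level 4 (153 ≥ 128) but not at 5 (61 < 173).

4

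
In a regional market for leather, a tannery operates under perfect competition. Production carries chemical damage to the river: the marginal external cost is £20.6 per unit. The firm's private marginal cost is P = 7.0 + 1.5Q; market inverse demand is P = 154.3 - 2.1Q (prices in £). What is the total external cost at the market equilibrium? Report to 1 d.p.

£842.9

Market equilibrium (private): 7.0 + 1.5Q = 154.3 - 2.1Q → Q_m = 40.9167.
Total external cost = MEC × Q_m = 20.6 × 40.9167 = 842.8840.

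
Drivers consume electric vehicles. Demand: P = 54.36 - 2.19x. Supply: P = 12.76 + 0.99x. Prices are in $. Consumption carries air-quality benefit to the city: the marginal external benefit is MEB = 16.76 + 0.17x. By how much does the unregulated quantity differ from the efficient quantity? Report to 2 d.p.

Market equilibrium (private): 12.76 + 0.99x = 54.36 - 2.19x → x_m = 13.0818.
Social marginal benefit = demand + MEB = 71.12 - 2.02x.
Set SMB = MC: 71.12 - 2.02x = 12.76 + 0.99x → x* = 19.3887.
Gap = |13.0818 − 19.3887| = 6.3069.

6.31 units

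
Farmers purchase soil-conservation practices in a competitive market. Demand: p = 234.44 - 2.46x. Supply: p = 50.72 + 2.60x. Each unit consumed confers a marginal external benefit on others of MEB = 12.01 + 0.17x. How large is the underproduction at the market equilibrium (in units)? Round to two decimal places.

Market equilibrium (private): 50.72 + 2.60x = 234.44 - 2.46x → x_m = 36.3083.
Social marginal benefit = demand + MEB = 246.45 - 2.29x.
Set SMB = MC: 246.45 - 2.29x = 50.72 + 2.60x → x* = 40.0266.
Gap = |36.3083 − 40.0266| = 3.7183.

3.72 units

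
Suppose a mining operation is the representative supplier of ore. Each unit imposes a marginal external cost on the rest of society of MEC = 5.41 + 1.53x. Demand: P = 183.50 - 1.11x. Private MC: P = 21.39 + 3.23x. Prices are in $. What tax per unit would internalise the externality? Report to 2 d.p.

Social marginal cost = private MC + MEC = 26.80 + 4.76x.
Set SMC = demand: 26.80 + 4.76x = 183.50 - 1.11x → x* = 26.6951.
The Pigouvian tax equals MEC at x*: 5.41 + 1.53×26.6951 = 46.2535.

tax = $46.25 per unit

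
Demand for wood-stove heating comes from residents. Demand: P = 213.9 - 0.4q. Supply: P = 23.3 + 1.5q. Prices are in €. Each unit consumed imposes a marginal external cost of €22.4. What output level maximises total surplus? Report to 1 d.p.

q* = 88.5

Social marginal benefit = demand − MEC = 191.5 - 0.4q.
Set SMB = MC: 191.5 - 0.4q = 23.3 + 1.5q → q* = 88.5263.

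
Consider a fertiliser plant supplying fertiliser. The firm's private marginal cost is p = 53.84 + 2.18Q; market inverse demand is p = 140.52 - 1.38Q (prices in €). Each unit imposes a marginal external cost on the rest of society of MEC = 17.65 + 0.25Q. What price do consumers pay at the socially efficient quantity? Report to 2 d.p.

P = €115.52

Social marginal cost = private MC + MEC = 71.49 + 2.43Q.
Set SMC = demand: 71.49 + 2.43Q = 140.52 - 1.38Q → Q* = 18.1181.
Consumer price on the demand curve at Q*: 140.52 − 1.38×18.1181 = 115.5170.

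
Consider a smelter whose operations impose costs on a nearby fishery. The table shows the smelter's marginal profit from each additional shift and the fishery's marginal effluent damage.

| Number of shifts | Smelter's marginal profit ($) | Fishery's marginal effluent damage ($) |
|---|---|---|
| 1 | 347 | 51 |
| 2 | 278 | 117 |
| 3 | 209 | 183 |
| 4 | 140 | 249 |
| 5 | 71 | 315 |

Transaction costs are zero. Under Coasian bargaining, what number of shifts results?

3

Bargaining reaches the level where marginal profit last exceeds marginal effluent damage.
That holds through level 3 (209 ≥ 183) but not at 4 (140 < 249).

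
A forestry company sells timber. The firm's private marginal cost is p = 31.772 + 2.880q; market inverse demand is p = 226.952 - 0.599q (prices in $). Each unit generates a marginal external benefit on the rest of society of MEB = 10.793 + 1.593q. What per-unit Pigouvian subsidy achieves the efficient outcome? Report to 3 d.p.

Social marginal cost = private MC − MEB = 20.979 + 1.287q.
Set SMC = demand: 20.979 + 1.287q = 226.952 - 0.599q → q* = 109.2116.
The Pigouvian subsidy equals MEB at q*: 10.793 + 1.593×109.2116 = 184.7671.

subsidy = $184.767 per unit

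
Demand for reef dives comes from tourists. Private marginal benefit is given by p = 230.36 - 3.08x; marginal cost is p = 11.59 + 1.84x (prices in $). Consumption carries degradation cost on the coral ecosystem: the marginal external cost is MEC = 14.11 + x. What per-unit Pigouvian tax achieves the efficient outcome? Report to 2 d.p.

tax = $48.68 per unit

Social marginal benefit = demand − MEC = 216.25 - 4.08x.
Set SMB = MC: 216.25 - 4.08x = 11.59 + 1.84x → x* = 34.5709.
The Pigouvian tax equals MEC at x*: 14.11 + 1.00×34.5709 = 48.6809.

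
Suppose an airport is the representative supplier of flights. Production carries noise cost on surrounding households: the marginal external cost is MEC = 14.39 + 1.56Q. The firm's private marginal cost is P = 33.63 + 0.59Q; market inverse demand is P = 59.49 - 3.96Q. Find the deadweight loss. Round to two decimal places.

Market equilibrium (private): 33.63 + 0.59Q = 59.49 - 3.96Q → Q_m = 5.6835.
Social marginal cost = private MC + MEC = 48.02 + 2.15Q.
Set SMC = demand: 48.02 + 2.15Q = 59.49 - 3.96Q → Q* = 1.8773.
Height of the DWL triangle at Q_m is SMC(Q_m) − demand(Q_m) = MEC(Q_m) = 23.2563.
DWL = ½ × 3.8062 × 23.2563 = 44.2591.

DWL = 44.26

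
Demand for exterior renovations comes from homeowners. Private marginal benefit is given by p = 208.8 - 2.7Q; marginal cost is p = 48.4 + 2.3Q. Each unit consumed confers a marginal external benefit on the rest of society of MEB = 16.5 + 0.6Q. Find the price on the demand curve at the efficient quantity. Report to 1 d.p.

P = 100.2

Social marginal benefit = demand + MEB = 225.3 - 2.1Q.
Set SMB = MC: 225.3 - 2.1Q = 48.4 + 2.3Q → Q* = 40.2045.
Consumer price on the demand curve at Q*: 208.8 − 2.7×40.2045 = 100.2479.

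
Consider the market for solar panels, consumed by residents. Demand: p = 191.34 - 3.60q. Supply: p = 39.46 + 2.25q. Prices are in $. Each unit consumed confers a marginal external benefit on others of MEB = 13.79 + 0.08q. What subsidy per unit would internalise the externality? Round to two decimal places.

Social marginal benefit = demand + MEB = 205.13 - 3.52q.
Set SMB = MC: 205.13 - 3.52q = 39.46 + 2.25q → q* = 28.7123.
The Pigouvian subsidy equals MEB at q*: 13.79 + 0.08×28.7123 = 16.0870.

subsidy = $16.09 per unit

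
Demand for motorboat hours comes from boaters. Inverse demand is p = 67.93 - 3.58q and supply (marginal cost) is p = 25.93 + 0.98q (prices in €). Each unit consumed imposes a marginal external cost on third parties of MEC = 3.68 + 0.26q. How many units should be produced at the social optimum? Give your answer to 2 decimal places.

Social marginal benefit = demand − MEC = 64.25 - 3.84q.
Set SMB = MC: 64.25 - 3.84q = 25.93 + 0.98q → q* = 7.9502.

q* = 7.95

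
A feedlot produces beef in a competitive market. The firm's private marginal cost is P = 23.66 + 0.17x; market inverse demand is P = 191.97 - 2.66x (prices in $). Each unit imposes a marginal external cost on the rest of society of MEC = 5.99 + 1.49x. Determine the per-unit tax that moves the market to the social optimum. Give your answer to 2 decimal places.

Social marginal cost = private MC + MEC = 29.65 + 1.66x.
Set SMC = demand: 29.65 + 1.66x = 191.97 - 2.66x → x* = 37.5741.
The Pigouvian tax equals MEC at x*: 5.99 + 1.49×37.5741 = 61.9754.

tax = $61.98 per unit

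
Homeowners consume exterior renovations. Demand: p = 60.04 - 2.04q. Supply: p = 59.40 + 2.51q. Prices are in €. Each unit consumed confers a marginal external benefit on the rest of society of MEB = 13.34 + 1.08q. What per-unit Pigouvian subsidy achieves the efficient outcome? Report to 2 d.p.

subsidy = €17.69 per unit

Social marginal benefit = demand + MEB = 73.38 - 0.96q.
Set SMB = MC: 73.38 - 0.96q = 59.40 + 2.51q → q* = 4.0288.
The Pigouvian subsidy equals MEB at q*: 13.34 + 1.08×4.0288 = 17.6911.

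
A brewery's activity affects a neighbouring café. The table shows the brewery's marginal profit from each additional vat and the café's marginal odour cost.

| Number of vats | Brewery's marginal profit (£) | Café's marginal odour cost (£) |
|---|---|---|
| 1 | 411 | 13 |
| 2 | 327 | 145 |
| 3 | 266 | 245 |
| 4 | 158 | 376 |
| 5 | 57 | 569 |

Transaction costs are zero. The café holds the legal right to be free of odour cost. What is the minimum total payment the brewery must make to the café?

Efficient level: marginal profit ≥ marginal odour cost through level 3, so k* = 3.
With the café holding the right, the brewery must at least compensate total damage at k*: 13 + 145 + 245 = 403.

£403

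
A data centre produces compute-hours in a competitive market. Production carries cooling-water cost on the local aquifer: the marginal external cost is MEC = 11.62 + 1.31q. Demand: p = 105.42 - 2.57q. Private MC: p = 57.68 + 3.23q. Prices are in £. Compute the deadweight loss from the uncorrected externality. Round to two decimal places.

Market equilibrium (private): 57.68 + 3.23q = 105.42 - 2.57q → q_m = 8.2310.
Social marginal cost = private MC + MEC = 69.30 + 4.54q.
Set SMC = demand: 69.30 + 4.54q = 105.42 - 2.57q → q* = 5.0802.
Between q* and q_m the wedge SMC − demand runs linearly from 0 to MEC(q_m), so the loss is a triangle.
DWL = ½ × 3.1508 × 22.4027 = 35.2932.

DWL = £35.29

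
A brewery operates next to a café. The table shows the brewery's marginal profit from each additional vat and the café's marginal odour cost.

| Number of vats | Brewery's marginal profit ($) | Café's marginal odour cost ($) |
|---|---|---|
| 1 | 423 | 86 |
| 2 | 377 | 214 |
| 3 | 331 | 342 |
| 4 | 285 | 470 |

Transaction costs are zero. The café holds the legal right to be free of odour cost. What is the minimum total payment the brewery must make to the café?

$300

Efficient level: marginal profit ≥ marginal odour cost through level 2, so k* = 2.
With the café holding the right, the brewery must at least compensate total damage at k*: 86 + 214 = 300.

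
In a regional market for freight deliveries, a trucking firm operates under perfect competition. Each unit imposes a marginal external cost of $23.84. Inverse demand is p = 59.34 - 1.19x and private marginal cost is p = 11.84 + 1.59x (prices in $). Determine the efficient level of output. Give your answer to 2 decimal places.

x* = 8.51

Social marginal cost = private MC + MEC = 35.68 + 1.59x.
Set SMC = demand: 35.68 + 1.59x = 59.34 - 1.19x → x* = 8.5108.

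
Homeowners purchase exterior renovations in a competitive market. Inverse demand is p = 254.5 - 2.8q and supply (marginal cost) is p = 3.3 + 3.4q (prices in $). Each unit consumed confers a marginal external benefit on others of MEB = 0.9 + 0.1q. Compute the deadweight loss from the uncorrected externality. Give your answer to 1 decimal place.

Market equilibrium (private): 3.3 + 3.4q = 254.5 - 2.8q → q_m = 40.5161.
Social marginal benefit = demand + MEB = 255.4 - 2.7q.
Set SMB = MC: 255.4 - 2.7q = 3.3 + 3.4q → q* = 41.3279.
Height of the DWL triangle at q_m is SMB(q_m) − MC(q_m) = MEB(q_m) = 4.9516.
DWL = ½ × 0.8118 × 4.9516 = 2.0099.

DWL = $2.0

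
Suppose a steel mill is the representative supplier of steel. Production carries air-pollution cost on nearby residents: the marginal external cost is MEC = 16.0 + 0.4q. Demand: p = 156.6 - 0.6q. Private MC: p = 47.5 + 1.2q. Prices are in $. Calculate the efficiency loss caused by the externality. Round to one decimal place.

DWL = $368.1

Market equilibrium (private): 47.5 + 1.2q = 156.6 - 0.6q → q_m = 60.6111.
Social marginal cost = private MC + MEC = 63.5 + 1.6q.
Set SMC = demand: 63.5 + 1.6q = 156.6 - 0.6q → q* = 42.3182.
The welfare-loss triangle has base |q_m − q*| and height MEC(q_m) (the vertical gap between SMC and demand is zero at q* and MEC at q_m).
DWL = ½ × 18.2929 × 40.2444 = 368.0934.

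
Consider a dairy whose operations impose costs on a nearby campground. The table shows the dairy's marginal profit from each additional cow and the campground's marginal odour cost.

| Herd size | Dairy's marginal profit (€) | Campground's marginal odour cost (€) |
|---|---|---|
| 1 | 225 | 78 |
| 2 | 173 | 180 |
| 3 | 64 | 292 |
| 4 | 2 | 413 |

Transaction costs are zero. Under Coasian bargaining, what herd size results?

Bargaining reaches the level where marginal profit last exceeds marginal odour cost.
That holds through level 1 (225 ≥ 78) but not at 2 (173 < 180).

1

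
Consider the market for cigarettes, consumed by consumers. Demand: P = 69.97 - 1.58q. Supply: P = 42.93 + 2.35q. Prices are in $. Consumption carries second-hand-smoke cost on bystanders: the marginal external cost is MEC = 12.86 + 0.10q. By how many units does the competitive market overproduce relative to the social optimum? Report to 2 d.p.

3.36 units

Market equilibrium (private): 42.93 + 2.35q = 69.97 - 1.58q → q_m = 6.8804.
Social marginal benefit = demand − MEC = 57.11 - 1.68q.
Set SMB = MC: 57.11 - 1.68q = 42.93 + 2.35q → q* = 3.5186.
Gap = |6.8804 − 3.5186| = 3.3618.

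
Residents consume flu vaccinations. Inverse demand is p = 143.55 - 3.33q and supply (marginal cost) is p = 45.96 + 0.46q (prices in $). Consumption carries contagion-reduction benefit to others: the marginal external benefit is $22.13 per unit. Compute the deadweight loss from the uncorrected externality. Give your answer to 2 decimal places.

DWL = $64.61

Market equilibrium (private): 45.96 + 0.46q = 143.55 - 3.33q → q_m = 25.7493.
Social marginal benefit = demand + MEB = 165.68 - 3.33q.
Set SMB = MC: 165.68 - 3.33q = 45.96 + 0.46q → q* = 31.5884.
The welfare-loss triangle has base |q_m − q*| and height MEB(q_m) (the vertical gap between SMB and MC is zero at q* and MEB at q_m).
DWL = ½ × 5.8391 × 22.1300 = 64.6096.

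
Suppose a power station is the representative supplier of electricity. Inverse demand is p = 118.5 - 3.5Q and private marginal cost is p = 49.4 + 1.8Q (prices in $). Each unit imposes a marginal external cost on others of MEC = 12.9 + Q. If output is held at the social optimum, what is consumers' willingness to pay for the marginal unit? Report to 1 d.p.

Social marginal cost = private MC + MEC = 62.3 + 2.8Q.
Set SMC = demand: 62.3 + 2.8Q = 118.5 - 3.5Q → Q* = 8.9206.
Consumer price on the demand curve at Q*: 118.5 − 3.5×8.9206 = 87.2779.

P = $87.3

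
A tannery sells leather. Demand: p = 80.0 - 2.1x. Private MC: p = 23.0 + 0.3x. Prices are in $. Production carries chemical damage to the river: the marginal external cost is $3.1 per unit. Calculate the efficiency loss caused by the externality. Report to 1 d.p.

Market equilibrium (private): 23.0 + 0.3x = 80.0 - 2.1x → x_m = 23.7500.
Social marginal cost = private MC + MEC = 26.1 + 0.3x.
Set SMC = demand: 26.1 + 0.3x = 80.0 - 2.1x → x* = 22.4583.
The welfare-loss triangle has base |x_m − x*| and height MEC(x_m) (the vertical gap between SMC and demand is zero at x* and MEC at x_m).
DWL = ½ × 1.2917 × 3.1000 = 2.0021.

DWL = $2.0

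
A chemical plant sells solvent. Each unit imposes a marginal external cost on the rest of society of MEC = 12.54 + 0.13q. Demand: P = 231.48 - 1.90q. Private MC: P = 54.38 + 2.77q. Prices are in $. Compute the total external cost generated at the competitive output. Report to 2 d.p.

Market equilibrium (private): 54.38 + 2.77q = 231.48 - 1.90q → q_m = 37.9229.
Total external cost = ∫₀^{q_m} (12.54 + 0.13q) dq = 12.54×37.9229 + ½×0.13×37.9229² = 569.0327.

$569.03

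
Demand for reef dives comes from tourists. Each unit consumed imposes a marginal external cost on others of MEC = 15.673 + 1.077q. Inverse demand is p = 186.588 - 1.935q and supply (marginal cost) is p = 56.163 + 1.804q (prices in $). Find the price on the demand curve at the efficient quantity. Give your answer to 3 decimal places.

Social marginal benefit = demand − MEC = 170.915 - 3.012q.
Set SMB = MC: 170.915 - 3.012q = 56.163 + 1.804q → q* = 23.8272.
Consumer price on the demand curve at q*: 186.588 − 1.935×23.8272 = 140.4824.

P = $140.482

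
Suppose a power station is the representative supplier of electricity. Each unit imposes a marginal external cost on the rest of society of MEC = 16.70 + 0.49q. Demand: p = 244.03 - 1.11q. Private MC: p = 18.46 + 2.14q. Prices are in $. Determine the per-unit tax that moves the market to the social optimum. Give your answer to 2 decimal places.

tax = $44.07 per unit

Social marginal cost = private MC + MEC = 35.16 + 2.63q.
Set SMC = demand: 35.16 + 2.63q = 244.03 - 1.11q → q* = 55.8476.
The Pigouvian tax equals MEC at q*: 16.70 + 0.49×55.8476 = 44.0653.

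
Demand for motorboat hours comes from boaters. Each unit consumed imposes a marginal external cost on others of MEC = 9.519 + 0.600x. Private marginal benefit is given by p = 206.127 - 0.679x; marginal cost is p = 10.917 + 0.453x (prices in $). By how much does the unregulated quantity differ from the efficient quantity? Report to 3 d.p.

65.235 units

Market equilibrium (private): 10.917 + 0.453x = 206.127 - 0.679x → x_m = 172.4470.
Social marginal benefit = demand − MEC = 196.608 - 1.279x.
Set SMB = MC: 196.608 - 1.279x = 10.917 + 0.453x → x* = 107.2119.
Gap = |172.4470 − 107.2119| = 65.2351.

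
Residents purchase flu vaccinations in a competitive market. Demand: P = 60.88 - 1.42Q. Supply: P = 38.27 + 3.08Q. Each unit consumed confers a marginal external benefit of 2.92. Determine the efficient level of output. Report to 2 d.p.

Social marginal benefit = demand + MEB = 63.80 - 1.42Q.
Set SMB = MC: 63.80 - 1.42Q = 38.27 + 3.08Q → Q* = 5.6733.

Q* = 5.67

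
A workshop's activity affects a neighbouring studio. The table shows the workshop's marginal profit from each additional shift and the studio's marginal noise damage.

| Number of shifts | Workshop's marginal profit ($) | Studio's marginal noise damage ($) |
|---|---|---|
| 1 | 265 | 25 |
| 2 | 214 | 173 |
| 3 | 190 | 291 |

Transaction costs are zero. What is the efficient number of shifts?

2

Bargaining reaches the level where marginal profit last exceeds marginal noise damage.
That holds through level 2 (214 ≥ 173) but not at 3 (190 < 291).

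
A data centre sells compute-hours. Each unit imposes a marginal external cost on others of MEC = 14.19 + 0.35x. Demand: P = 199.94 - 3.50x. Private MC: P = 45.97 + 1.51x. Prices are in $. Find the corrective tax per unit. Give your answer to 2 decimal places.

tax = $23.32 per unit

Social marginal cost = private MC + MEC = 60.16 + 1.86x.
Set SMC = demand: 60.16 + 1.86x = 199.94 - 3.50x → x* = 26.0784.
The Pigouvian tax equals MEC at x*: 14.19 + 0.35×26.0784 = 23.3174.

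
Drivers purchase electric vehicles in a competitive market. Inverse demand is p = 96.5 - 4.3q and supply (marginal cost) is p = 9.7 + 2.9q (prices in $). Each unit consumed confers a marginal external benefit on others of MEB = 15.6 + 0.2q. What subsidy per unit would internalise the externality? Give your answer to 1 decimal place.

subsidy = $18.5 per unit

Social marginal benefit = demand + MEB = 112.1 - 4.1q.
Set SMB = MC: 112.1 - 4.1q = 9.7 + 2.9q → q* = 14.6286.
The Pigouvian subsidy equals MEB at q*: 15.6 + 0.2×14.6286 = 18.5257.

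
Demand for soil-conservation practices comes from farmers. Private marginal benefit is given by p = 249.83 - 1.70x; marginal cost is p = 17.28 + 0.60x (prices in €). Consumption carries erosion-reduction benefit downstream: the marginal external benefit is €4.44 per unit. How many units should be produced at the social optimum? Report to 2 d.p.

x* = 103.04

Social marginal benefit = demand + MEB = 254.27 - 1.70x.
Set SMB = MC: 254.27 - 1.70x = 17.28 + 0.60x → x* = 103.0391.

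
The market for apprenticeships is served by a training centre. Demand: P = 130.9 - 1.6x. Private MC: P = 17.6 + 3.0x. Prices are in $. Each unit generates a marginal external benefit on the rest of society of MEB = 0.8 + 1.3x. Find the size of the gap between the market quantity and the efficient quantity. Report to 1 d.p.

9.9 units

Market equilibrium (private): 17.6 + 3.0x = 130.9 - 1.6x → x_m = 24.6304.
Social marginal cost = private MC − MEB = 16.8 + 1.7x.
Set SMC = demand: 16.8 + 1.7x = 130.9 - 1.6x → x* = 34.5758.
Gap = |24.6304 − 34.5758| = 9.9454.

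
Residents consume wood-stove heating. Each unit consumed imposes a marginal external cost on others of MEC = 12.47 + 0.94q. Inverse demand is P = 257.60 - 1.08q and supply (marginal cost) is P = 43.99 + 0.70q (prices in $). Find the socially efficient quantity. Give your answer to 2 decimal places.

Social marginal benefit = demand − MEC = 245.13 - 2.02q.
Set SMB = MC: 245.13 - 2.02q = 43.99 + 0.70q → q* = 73.9485.

q* = 73.95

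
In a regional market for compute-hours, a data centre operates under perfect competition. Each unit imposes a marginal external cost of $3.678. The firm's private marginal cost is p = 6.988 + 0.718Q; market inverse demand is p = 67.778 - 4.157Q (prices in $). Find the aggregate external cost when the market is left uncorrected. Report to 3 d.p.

$45.864

Market equilibrium (private): 6.988 + 0.718Q = 67.778 - 4.157Q → Q_m = 12.4697.
Total external cost = MEC × Q_m = 3.678 × 12.4697 = 45.8636.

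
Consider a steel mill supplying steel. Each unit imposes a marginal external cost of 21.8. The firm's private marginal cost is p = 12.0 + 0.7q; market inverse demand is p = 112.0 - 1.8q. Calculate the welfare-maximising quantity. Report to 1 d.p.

q* = 31.3

Social marginal cost = private MC + MEC = 33.8 + 0.7q.
Set SMC = demand: 33.8 + 0.7q = 112.0 - 1.8q → q* = 31.2800.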